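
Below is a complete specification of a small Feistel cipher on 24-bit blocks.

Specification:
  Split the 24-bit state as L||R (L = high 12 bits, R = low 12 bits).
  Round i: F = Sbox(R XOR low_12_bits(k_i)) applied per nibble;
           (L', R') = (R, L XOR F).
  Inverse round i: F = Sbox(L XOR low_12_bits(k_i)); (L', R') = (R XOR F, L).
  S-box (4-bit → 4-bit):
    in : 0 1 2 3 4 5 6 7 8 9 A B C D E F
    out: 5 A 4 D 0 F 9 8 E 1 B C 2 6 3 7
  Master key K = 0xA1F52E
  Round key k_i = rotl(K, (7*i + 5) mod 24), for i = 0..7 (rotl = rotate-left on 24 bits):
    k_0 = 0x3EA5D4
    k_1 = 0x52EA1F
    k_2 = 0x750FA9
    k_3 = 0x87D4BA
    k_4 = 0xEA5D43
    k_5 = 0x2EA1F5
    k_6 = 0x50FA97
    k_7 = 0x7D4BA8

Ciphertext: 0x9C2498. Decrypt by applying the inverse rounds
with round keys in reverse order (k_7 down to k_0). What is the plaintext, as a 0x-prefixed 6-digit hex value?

s_0 = ciphertext = 0x9C2498
s_1 = InvRound(s_0, k_7) = 0x0039C2
s_2 = InvRound(s_1, k_6) = 0x2D2003
s_3 = InvRound(s_2, k_5) = 0xD4B2D2
s_4 = InvRound(s_3, k_4) = 0x78CD4B
s_5 = InvRound(s_4, k_3) = 0x09278C
s_6 = InvRound(s_5, k_2) = 0x050092
s_7 = InvRound(s_6, k_1) = 0xB95050
s_8 = InvRound(s_7, k_0) = 0x35AB95

0x35AB95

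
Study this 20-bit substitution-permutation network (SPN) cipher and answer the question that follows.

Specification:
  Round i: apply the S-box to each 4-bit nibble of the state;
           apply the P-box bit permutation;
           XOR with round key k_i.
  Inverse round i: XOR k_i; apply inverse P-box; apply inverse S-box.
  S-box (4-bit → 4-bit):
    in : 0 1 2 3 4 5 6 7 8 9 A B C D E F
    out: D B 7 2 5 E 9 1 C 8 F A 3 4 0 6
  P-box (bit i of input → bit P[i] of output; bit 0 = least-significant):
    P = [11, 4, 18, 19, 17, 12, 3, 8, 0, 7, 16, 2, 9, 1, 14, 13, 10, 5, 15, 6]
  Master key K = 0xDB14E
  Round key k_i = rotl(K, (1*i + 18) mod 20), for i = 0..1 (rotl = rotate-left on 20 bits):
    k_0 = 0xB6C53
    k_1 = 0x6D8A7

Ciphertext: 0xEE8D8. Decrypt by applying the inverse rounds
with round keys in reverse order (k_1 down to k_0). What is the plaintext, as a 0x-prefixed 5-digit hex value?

s_0 = ciphertext = 0xEE8D8
s_1 = InvRound(s_0, k_1) = 0xBB6FB
s_2 = InvRound(s_1, k_0) = 0xF43F7

0xF43F7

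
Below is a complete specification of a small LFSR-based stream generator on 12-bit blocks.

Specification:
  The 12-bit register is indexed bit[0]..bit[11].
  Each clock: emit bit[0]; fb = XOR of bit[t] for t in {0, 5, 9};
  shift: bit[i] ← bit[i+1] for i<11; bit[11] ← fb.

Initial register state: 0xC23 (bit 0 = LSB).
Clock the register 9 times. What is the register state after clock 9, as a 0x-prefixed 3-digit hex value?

reg_0 = 0xC23
clock 1: out=1, reg = 0x611
clock 2: out=1, reg = 0x308
clock 3: out=0, reg = 0x984
clock 4: out=0, reg = 0x4C2
clock 5: out=0, reg = 0x261
clock 6: out=1, reg = 0x930
clock 7: out=0, reg = 0xC98
clock 8: out=0, reg = 0x64C
clock 9: out=0, reg = 0xB26

0xB26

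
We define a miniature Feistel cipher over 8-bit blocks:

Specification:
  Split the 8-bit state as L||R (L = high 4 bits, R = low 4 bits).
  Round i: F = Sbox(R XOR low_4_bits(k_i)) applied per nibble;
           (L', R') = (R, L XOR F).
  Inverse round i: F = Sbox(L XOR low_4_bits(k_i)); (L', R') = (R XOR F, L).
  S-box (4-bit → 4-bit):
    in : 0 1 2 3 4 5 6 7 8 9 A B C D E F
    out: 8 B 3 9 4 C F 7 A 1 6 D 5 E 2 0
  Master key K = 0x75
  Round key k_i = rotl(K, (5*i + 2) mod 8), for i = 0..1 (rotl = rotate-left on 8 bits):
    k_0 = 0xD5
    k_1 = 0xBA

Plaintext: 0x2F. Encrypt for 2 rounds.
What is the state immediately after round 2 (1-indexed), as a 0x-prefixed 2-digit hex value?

0x4D

s_0 = plaintext = 0x2F
s_1 = Round(s_0, k_0) = 0xF4
s_2 = Round(s_1, k_1) = 0x4D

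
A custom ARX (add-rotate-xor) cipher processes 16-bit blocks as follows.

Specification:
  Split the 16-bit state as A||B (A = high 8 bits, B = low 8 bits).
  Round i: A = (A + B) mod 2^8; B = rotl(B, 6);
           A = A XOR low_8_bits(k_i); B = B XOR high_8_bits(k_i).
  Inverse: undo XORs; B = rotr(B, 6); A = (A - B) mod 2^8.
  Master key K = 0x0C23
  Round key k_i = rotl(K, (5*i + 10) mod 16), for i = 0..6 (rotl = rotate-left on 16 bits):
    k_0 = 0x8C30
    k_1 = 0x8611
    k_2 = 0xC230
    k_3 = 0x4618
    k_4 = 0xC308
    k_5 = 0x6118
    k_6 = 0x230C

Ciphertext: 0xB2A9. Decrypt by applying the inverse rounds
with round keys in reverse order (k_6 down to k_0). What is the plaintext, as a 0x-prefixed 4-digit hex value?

0x8817

s_0 = ciphertext = 0xB2A9
s_1 = InvRound(s_0, k_6) = 0x942A
s_2 = InvRound(s_1, k_5) = 0x5F2D
s_3 = InvRound(s_2, k_4) = 0x9CBB
s_4 = InvRound(s_3, k_3) = 0x8DF7
s_5 = InvRound(s_4, k_2) = 0xE9D4
s_6 = InvRound(s_5, k_1) = 0xAF49
s_7 = InvRound(s_6, k_0) = 0x8817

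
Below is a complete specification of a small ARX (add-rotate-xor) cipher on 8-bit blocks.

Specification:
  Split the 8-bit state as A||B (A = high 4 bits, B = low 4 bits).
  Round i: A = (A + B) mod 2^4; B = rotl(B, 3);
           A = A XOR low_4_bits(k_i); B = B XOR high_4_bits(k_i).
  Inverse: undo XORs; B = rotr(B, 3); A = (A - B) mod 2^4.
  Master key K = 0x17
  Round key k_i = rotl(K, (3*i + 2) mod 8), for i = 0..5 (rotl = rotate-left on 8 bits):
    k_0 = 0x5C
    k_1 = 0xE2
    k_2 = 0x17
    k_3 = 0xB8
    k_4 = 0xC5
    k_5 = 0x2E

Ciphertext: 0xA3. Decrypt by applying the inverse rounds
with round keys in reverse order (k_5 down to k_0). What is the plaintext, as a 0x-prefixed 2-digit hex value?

s_0 = ciphertext = 0xA3
s_1 = InvRound(s_0, k_5) = 0x22
s_2 = InvRound(s_1, k_4) = 0xAD
s_3 = InvRound(s_2, k_3) = 0x6C
s_4 = InvRound(s_3, k_2) = 0x6B
s_5 = InvRound(s_4, k_1) = 0xAA
s_6 = InvRound(s_5, k_0) = 0x7F

0x7F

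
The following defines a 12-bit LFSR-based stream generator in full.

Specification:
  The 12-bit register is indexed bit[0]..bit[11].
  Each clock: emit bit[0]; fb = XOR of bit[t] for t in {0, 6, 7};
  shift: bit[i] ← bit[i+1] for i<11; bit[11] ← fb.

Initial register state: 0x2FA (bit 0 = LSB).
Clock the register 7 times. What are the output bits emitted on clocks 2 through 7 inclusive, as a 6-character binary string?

101111

reg_0 = 0x2FA
clock 1: out=0, reg = 0x17D
clock 2: out=1, reg = 0x0BE
clock 3: out=0, reg = 0x85F
clock 4: out=1, reg = 0x42F
clock 5: out=1, reg = 0xA17
clock 6: out=1, reg = 0xD0B
clock 7: out=1, reg = 0xE85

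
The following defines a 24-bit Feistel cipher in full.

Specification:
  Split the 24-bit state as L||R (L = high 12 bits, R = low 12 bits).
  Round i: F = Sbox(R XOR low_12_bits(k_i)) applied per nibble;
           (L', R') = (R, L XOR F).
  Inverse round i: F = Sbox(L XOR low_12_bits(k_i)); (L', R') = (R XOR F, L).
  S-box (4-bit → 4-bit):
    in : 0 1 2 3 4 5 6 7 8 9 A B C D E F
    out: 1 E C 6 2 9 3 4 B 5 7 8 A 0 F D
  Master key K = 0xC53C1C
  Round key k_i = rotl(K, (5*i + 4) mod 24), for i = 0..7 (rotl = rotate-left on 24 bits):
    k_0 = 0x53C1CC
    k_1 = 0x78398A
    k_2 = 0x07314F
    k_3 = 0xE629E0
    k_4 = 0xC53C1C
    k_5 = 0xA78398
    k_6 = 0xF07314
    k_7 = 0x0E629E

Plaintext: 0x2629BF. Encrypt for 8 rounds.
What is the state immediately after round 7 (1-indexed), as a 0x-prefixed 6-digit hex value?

0xC171DA

s_0 = plaintext = 0x2629BF
s_1 = Round(s_0, k_0) = 0x9BF924
s_2 = Round(s_1, k_1) = 0x9248C0
s_3 = Round(s_2, k_2) = 0x8C0C99
s_4 = Round(s_3, k_3) = 0xC99185
s_5 = Round(s_4, k_4) = 0x185CCC
s_6 = Round(s_5, k_5) = 0xCCCC17
s_7 = Round(s_6, k_6) = 0xC171DA
s_8 = Round(s_7, k_7) = 0x1DAA35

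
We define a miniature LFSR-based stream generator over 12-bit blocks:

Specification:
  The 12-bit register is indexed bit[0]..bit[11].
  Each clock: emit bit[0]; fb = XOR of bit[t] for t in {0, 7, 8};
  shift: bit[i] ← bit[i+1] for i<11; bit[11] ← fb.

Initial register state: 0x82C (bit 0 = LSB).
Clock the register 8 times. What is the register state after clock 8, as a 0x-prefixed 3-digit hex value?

reg_0 = 0x82C
clock 1: out=0, reg = 0x416
clock 2: out=0, reg = 0x20B
clock 3: out=1, reg = 0x905
clock 4: out=1, reg = 0x482
clock 5: out=0, reg = 0xA41
clock 6: out=1, reg = 0xD20
clock 7: out=0, reg = 0xE90
clock 8: out=0, reg = 0xF48

0xF48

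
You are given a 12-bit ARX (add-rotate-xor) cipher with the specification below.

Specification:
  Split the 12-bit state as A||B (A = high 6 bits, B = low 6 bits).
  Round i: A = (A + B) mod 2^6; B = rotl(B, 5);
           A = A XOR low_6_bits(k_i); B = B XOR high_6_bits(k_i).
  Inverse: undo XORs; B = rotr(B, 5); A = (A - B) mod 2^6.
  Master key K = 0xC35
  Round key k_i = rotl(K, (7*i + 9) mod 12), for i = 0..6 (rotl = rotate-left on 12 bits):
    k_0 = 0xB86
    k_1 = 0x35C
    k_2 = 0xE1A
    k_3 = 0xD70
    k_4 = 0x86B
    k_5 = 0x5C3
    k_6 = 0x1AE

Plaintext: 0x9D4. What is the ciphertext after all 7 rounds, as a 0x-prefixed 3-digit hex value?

0x8C6

s_0 = plaintext = 0x9D4
s_1 = Round(s_0, k_0) = 0xF64
s_2 = Round(s_1, k_1) = 0xF5F
s_3 = Round(s_2, k_2) = 0x197
s_4 = Round(s_3, k_3) = 0xB5E
s_5 = Round(s_4, k_4) = 0x82E
s_6 = Round(s_5, k_5) = 0x340
s_7 = Round(s_6, k_6) = 0x8C6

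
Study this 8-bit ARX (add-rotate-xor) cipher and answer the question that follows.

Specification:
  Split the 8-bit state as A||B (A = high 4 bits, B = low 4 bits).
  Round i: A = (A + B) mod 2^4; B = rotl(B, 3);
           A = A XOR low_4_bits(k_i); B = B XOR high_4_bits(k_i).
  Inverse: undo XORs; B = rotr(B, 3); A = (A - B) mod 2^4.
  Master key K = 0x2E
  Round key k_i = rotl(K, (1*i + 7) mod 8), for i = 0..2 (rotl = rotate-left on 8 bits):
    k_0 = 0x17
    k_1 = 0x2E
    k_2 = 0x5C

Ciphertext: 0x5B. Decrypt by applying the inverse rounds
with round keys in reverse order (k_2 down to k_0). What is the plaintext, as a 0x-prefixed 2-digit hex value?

0x7D

s_0 = ciphertext = 0x5B
s_1 = InvRound(s_0, k_2) = 0xCD
s_2 = InvRound(s_1, k_1) = 0x3F
s_3 = InvRound(s_2, k_0) = 0x7D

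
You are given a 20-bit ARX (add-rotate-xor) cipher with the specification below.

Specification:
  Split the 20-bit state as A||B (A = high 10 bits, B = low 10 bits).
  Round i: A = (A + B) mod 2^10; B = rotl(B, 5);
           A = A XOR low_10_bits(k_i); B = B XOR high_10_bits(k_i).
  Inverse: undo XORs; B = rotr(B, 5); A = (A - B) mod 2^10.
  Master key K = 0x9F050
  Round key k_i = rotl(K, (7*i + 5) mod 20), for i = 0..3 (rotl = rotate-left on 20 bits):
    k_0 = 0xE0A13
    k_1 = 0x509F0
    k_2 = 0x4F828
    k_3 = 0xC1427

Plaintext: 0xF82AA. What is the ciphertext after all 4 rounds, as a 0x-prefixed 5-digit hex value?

0x66378

s_0 = plaintext = 0xF82AA
s_1 = Round(s_0, k_0) = 0x266D7
s_2 = Round(s_1, k_1) = 0xA03B4
s_3 = Round(s_2, k_2) = 0x873A3
s_4 = Round(s_3, k_3) = 0x66378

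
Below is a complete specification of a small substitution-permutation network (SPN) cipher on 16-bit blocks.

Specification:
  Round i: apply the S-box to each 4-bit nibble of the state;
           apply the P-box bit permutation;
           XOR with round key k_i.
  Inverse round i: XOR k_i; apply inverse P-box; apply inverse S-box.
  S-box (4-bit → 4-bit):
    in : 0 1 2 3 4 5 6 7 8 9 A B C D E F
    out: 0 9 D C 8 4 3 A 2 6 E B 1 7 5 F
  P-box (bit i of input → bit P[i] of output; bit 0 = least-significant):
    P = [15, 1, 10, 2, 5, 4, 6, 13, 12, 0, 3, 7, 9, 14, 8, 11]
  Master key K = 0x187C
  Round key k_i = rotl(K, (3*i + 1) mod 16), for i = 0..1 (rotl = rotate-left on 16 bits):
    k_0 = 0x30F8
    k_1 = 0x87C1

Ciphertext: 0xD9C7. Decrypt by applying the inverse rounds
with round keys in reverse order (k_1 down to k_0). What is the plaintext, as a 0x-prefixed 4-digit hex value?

s_0 = ciphertext = 0xD9C7
s_1 = InvRound(s_0, k_1) = 0xBC0A
s_2 = InvRound(s_1, k_0) = 0x44DD

0x44DD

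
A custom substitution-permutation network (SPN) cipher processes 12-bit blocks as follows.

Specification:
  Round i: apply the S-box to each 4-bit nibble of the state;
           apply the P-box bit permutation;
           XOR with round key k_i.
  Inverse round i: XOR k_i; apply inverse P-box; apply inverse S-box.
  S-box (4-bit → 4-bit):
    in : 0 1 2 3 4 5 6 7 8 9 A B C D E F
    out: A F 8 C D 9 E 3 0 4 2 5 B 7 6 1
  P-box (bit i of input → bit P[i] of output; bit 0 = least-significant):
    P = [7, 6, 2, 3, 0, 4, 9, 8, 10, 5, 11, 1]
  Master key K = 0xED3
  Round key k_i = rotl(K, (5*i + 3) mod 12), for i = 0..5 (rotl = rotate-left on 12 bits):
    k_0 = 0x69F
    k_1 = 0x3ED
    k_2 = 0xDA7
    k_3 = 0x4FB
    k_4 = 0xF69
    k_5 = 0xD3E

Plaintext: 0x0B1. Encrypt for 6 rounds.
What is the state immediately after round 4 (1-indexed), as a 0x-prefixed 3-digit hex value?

0xAAB

s_0 = plaintext = 0x0B1
s_1 = Round(s_0, k_0) = 0x470
s_2 = Round(s_1, k_1) = 0xFB6
s_3 = Round(s_2, k_2) = 0xBEA
s_4 = Round(s_3, k_3) = 0xAAB
s_5 = Round(s_4, k_4) = 0xFDD
s_6 = Round(s_5, k_5) = 0xBEB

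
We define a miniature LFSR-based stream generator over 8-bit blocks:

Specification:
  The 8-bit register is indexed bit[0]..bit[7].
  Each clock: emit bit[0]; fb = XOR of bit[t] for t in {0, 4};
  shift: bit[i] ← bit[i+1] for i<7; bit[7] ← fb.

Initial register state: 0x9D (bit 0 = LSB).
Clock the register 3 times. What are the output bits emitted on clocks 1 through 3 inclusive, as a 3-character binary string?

reg_0 = 0x9D
clock 1: out=1, reg = 0x4E
clock 2: out=0, reg = 0x27
clock 3: out=1, reg = 0x93

101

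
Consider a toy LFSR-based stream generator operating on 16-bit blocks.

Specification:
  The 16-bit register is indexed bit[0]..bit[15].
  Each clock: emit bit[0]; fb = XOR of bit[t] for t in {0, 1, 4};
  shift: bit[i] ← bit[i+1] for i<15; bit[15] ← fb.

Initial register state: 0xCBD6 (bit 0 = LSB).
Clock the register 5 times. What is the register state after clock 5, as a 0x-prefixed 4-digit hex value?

0x065E

reg_0 = 0xCBD6
clock 1: out=0, reg = 0x65EB
clock 2: out=1, reg = 0x32F5
clock 3: out=1, reg = 0x197A
clock 4: out=0, reg = 0x0CBD
clock 5: out=1, reg = 0x065E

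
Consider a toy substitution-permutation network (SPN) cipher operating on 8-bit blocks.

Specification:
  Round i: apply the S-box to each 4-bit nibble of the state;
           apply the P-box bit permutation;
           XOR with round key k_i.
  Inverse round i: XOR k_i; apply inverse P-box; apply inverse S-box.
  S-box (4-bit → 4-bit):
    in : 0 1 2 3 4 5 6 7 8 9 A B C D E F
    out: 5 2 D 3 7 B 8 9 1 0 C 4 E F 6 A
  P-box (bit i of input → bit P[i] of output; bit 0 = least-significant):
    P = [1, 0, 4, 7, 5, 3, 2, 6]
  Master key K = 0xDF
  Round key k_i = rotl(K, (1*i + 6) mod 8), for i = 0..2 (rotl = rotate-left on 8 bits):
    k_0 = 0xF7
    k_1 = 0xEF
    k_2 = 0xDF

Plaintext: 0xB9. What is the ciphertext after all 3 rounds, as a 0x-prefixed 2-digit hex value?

0x88

s_0 = plaintext = 0xB9
s_1 = Round(s_0, k_0) = 0xF3
s_2 = Round(s_1, k_1) = 0xA4
s_3 = Round(s_2, k_2) = 0x88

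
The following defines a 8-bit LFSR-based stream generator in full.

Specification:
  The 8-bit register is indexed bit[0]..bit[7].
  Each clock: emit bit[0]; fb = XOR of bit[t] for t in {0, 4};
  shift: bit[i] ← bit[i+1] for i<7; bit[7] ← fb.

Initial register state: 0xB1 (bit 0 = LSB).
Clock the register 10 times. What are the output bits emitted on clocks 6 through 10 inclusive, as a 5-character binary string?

reg_0 = 0xB1
clock 1: out=1, reg = 0x58
clock 2: out=0, reg = 0xAC
clock 3: out=0, reg = 0x56
clock 4: out=0, reg = 0xAB
clock 5: out=1, reg = 0xD5
clock 6: out=1, reg = 0x6A
clock 7: out=0, reg = 0x35
clock 8: out=1, reg = 0x1A
clock 9: out=0, reg = 0x8D
clock 10: out=1, reg = 0xC6

10101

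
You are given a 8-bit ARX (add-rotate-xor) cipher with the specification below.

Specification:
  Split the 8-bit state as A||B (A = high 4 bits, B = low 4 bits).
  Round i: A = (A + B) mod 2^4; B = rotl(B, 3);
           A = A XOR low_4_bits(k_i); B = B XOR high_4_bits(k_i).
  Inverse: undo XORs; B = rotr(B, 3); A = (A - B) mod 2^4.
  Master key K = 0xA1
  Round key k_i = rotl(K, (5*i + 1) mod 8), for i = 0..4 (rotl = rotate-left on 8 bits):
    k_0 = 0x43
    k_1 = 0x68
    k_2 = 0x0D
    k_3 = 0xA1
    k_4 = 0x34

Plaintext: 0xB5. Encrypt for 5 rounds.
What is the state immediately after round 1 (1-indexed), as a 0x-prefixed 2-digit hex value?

0x3E

s_0 = plaintext = 0xB5
s_1 = Round(s_0, k_0) = 0x3E
s_2 = Round(s_1, k_1) = 0x91
s_3 = Round(s_2, k_2) = 0x78
s_4 = Round(s_3, k_3) = 0xEE
s_5 = Round(s_4, k_4) = 0x84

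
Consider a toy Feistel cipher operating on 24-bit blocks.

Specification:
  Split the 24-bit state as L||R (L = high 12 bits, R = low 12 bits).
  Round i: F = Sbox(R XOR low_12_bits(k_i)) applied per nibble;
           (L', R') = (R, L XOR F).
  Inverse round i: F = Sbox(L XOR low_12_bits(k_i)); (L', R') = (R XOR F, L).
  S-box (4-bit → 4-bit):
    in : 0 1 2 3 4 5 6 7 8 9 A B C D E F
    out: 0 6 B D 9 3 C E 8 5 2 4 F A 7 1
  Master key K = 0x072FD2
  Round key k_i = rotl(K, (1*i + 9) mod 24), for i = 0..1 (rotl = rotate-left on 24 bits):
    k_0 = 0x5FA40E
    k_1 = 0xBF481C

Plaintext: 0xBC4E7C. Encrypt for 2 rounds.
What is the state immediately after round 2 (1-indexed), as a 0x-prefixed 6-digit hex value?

0x92F8A1

s_0 = plaintext = 0xBC4E7C
s_1 = Round(s_0, k_0) = 0xE7C92F
s_2 = Round(s_1, k_1) = 0x92F8A1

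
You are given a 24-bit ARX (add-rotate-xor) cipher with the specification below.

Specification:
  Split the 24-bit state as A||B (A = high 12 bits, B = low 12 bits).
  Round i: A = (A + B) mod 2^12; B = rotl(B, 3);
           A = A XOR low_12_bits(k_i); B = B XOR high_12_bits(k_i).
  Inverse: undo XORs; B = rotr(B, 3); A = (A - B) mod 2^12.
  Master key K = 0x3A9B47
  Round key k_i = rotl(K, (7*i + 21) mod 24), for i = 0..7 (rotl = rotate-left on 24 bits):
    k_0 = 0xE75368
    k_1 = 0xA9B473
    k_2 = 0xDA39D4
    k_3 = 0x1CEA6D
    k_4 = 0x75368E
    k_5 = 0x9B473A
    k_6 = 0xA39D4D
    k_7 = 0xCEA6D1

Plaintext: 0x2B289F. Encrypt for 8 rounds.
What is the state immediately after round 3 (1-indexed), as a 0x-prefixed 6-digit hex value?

0xC53B14

s_0 = plaintext = 0x2B289F
s_1 = Round(s_0, k_0) = 0x839A89
s_2 = Round(s_1, k_1) = 0x6B1ED6
s_3 = Round(s_2, k_2) = 0xC53B14
s_4 = Round(s_3, k_3) = 0xD0A96B
s_5 = Round(s_4, k_4) = 0x0FBC0F
s_6 = Round(s_5, k_5) = 0xA309CA
s_7 = Round(s_6, k_6) = 0xEB746D
s_8 = Round(s_7, k_7) = 0x5F5F80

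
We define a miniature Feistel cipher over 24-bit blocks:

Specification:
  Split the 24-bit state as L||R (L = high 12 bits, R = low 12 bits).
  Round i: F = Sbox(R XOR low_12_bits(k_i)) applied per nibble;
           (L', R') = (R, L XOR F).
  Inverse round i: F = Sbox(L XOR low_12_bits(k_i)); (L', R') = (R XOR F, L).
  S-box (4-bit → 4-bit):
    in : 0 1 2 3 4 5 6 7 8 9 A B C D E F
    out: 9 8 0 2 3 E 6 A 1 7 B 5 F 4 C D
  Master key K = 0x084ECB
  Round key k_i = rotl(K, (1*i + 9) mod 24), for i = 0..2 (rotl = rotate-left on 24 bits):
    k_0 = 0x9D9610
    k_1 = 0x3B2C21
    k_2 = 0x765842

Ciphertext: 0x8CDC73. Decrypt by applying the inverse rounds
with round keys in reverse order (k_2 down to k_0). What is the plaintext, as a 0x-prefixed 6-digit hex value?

0x2A7FF0

s_0 = ciphertext = 0x8CDC73
s_1 = InvRound(s_0, k_2) = 0x56E8CD
s_2 = InvRound(s_1, k_1) = 0xFF056E
s_3 = InvRound(s_2, k_0) = 0x2A7FF0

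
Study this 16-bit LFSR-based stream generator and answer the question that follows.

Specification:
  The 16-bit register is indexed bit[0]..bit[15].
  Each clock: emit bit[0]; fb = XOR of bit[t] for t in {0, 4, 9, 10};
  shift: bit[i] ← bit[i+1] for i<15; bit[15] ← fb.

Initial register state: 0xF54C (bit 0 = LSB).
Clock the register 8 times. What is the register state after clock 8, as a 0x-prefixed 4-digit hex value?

reg_0 = 0xF54C
clock 1: out=0, reg = 0xFAA6
clock 2: out=0, reg = 0xFD53
clock 3: out=1, reg = 0xFEA9
clock 4: out=1, reg = 0xFF54
clock 5: out=0, reg = 0xFFAA
clock 6: out=0, reg = 0x7FD5
clock 7: out=1, reg = 0x3FEA
clock 8: out=0, reg = 0x1FF5

0x1FF5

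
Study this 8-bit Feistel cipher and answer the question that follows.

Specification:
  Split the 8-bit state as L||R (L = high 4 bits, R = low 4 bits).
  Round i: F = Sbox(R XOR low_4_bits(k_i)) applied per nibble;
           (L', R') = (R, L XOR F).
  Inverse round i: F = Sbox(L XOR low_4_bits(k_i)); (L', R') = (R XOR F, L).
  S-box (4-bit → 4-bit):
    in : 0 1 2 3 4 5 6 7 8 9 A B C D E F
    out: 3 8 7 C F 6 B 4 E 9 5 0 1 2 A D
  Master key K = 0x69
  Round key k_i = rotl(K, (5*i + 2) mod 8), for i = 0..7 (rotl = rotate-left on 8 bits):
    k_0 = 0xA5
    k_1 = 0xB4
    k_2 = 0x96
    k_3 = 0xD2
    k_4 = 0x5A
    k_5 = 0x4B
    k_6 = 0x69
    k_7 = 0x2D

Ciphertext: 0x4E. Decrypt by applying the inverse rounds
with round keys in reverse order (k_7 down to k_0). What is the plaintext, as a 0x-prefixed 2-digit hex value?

s_0 = ciphertext = 0x4E
s_1 = InvRound(s_0, k_7) = 0x74
s_2 = InvRound(s_1, k_6) = 0xE7
s_3 = InvRound(s_2, k_5) = 0x1E
s_4 = InvRound(s_3, k_4) = 0xE1
s_5 = InvRound(s_4, k_3) = 0x0E
s_6 = InvRound(s_5, k_2) = 0x50
s_7 = InvRound(s_6, k_1) = 0x85
s_8 = InvRound(s_7, k_0) = 0x78

0x78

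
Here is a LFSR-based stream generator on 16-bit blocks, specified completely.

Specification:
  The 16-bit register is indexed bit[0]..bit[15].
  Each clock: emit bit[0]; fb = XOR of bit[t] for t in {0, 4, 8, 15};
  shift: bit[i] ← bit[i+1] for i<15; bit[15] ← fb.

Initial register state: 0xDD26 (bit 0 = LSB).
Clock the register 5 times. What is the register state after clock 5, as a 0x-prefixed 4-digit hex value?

reg_0 = 0xDD26
clock 1: out=0, reg = 0x6E93
clock 2: out=1, reg = 0x3749
clock 3: out=1, reg = 0x1BA4
clock 4: out=0, reg = 0x8DD2
clock 5: out=0, reg = 0xC6E9

0xC6E9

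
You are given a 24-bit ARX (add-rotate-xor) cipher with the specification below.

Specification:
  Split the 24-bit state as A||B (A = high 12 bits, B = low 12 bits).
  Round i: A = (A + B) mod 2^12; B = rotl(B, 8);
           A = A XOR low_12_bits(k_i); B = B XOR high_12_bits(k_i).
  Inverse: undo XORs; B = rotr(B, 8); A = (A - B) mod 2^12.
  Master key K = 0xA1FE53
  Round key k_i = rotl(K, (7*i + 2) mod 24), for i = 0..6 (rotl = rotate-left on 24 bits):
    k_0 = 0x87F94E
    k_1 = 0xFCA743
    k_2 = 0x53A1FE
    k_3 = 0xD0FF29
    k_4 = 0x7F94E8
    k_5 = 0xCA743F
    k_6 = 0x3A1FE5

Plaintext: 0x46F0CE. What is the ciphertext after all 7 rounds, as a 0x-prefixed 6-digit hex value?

s_0 = plaintext = 0x46F0CE
s_1 = Round(s_0, k_0) = 0xC73673
s_2 = Round(s_1, k_1) = 0x5A5CAD
s_3 = Round(s_2, k_2) = 0x3AC8F0
s_4 = Round(s_3, k_3) = 0x3B5D80
s_5 = Round(s_4, k_4) = 0x5DD721
s_6 = Round(s_5, k_5) = 0x8C1DD5
s_7 = Round(s_6, k_6) = 0x97367C

0x97367C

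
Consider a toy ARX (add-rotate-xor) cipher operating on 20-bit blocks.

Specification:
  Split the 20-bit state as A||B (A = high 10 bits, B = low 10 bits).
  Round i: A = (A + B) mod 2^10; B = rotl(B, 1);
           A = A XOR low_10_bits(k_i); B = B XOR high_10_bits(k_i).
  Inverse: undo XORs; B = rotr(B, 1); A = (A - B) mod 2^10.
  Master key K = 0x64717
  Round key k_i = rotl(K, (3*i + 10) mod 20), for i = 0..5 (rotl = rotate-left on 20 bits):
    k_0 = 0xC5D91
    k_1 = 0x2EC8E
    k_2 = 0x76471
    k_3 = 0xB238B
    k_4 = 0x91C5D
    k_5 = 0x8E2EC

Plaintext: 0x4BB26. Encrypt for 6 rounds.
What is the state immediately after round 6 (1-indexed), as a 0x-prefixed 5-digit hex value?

s_0 = plaintext = 0x4BB26
s_1 = Round(s_0, k_0) = 0x7155A
s_2 = Round(s_1, k_1) = 0xE460F
s_3 = Round(s_2, k_2) = 0x745C6
s_4 = Round(s_3, k_3) = 0x07144
s_5 = Round(s_4, k_4) = 0x4F4CF
s_6 = Round(s_5, k_5) = 0x383A6

0x383A6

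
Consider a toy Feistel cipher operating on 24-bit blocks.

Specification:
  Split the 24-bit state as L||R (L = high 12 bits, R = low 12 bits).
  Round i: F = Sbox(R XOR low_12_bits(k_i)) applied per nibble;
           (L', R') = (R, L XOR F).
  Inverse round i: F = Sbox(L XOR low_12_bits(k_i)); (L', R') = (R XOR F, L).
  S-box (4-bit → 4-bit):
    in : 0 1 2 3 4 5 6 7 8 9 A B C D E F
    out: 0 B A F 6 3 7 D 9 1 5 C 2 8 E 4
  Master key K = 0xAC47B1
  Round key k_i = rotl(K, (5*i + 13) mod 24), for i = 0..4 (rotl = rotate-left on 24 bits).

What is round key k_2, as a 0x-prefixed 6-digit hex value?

0xD623D8

K = 0xAC47B1
k_0 = rotl(K, (5*0+13) mod 24) = rotl(K, 13) = 0xF63588
k_1 = rotl(K, (5*1+13) mod 24) = rotl(K, 18) = 0xC6B11E
k_2 = rotl(K, (5*2+13) mod 24) = rotl(K, 23) = 0xD623D8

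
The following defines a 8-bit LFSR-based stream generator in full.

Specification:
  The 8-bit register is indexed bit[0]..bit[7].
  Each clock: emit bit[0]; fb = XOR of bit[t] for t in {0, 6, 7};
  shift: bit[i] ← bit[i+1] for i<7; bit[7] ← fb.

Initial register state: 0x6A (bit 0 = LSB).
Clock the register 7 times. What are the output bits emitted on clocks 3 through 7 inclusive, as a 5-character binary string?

reg_0 = 0x6A
clock 1: out=0, reg = 0xB5
clock 2: out=1, reg = 0x5A
clock 3: out=0, reg = 0xAD
clock 4: out=1, reg = 0x56
clock 5: out=0, reg = 0xAB
clock 6: out=1, reg = 0x55
clock 7: out=1, reg = 0x2A

01011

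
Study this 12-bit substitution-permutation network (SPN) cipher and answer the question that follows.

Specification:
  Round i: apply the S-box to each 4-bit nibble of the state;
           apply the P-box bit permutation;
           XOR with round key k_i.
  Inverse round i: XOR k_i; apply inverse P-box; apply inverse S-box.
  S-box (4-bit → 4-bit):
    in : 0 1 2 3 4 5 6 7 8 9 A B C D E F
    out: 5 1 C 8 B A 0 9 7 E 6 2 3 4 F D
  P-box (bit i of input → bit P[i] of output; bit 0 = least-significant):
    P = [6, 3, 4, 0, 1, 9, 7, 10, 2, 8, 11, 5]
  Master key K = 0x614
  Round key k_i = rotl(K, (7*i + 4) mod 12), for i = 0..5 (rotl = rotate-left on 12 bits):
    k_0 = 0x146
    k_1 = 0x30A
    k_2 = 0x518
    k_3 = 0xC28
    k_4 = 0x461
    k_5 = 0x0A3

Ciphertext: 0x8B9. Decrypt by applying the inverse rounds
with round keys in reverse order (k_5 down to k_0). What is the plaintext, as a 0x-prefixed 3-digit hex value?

0xB7D

s_0 = ciphertext = 0x8B9
s_1 = InvRound(s_0, k_5) = 0xD1A
s_2 = InvRound(s_1, k_4) = 0x91E
s_3 = InvRound(s_2, k_3) = 0x47D
s_4 = InvRound(s_3, k_2) = 0x467
s_5 = InvRound(s_4, k_1) = 0x454
s_6 = InvRound(s_5, k_0) = 0xB7D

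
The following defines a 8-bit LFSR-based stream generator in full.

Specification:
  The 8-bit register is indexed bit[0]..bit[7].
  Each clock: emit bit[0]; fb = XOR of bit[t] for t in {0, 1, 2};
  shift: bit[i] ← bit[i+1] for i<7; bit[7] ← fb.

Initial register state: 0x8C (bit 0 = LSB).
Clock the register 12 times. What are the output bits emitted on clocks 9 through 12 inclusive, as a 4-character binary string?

1001

reg_0 = 0x8C
clock 1: out=0, reg = 0xC6
clock 2: out=0, reg = 0x63
clock 3: out=1, reg = 0x31
clock 4: out=1, reg = 0x98
clock 5: out=0, reg = 0x4C
clock 6: out=0, reg = 0xA6
clock 7: out=0, reg = 0x53
clock 8: out=1, reg = 0x29
clock 9: out=1, reg = 0x94
clock 10: out=0, reg = 0xCA
clock 11: out=0, reg = 0xE5
clock 12: out=1, reg = 0x72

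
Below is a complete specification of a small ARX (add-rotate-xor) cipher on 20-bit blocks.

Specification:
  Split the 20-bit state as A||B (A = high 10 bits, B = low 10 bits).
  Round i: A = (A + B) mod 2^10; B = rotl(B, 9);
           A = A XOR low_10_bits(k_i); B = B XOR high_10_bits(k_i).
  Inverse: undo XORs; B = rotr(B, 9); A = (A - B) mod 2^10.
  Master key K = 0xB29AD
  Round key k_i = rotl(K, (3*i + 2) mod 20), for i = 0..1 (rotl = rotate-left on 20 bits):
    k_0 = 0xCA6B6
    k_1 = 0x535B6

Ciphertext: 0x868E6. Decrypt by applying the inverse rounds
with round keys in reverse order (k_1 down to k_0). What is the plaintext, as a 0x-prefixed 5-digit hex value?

0x788FE

s_0 = ciphertext = 0x868E6
s_1 = InvRound(s_0, k_1) = 0x15B56
s_2 = InvRound(s_1, k_0) = 0x788FE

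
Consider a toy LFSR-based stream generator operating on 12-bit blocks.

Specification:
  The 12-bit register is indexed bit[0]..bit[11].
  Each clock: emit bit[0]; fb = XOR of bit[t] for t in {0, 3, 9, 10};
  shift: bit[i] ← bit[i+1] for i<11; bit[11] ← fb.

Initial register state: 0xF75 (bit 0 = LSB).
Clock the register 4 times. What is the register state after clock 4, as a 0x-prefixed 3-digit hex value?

0xBF7

reg_0 = 0xF75
clock 1: out=1, reg = 0xFBA
clock 2: out=0, reg = 0xFDD
clock 3: out=1, reg = 0x7EE
clock 4: out=0, reg = 0xBF7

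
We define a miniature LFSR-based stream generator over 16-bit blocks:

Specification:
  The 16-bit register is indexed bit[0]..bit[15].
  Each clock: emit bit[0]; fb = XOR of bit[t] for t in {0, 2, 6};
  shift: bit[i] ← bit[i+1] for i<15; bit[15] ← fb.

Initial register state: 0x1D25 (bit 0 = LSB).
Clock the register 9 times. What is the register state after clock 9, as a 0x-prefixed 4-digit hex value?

0x0C0E

reg_0 = 0x1D25
clock 1: out=1, reg = 0x0E92
clock 2: out=0, reg = 0x0749
clock 3: out=1, reg = 0x03A4
clock 4: out=0, reg = 0x81D2
clock 5: out=0, reg = 0xC0E9
clock 6: out=1, reg = 0x6074
clock 7: out=0, reg = 0x303A
clock 8: out=0, reg = 0x181D
clock 9: out=1, reg = 0x0C0E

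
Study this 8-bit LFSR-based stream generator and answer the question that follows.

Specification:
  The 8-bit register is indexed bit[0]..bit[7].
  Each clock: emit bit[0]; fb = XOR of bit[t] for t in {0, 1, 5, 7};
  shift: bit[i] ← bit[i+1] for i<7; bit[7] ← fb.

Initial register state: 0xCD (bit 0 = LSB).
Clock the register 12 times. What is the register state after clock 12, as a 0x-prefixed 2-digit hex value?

reg_0 = 0xCD
clock 1: out=1, reg = 0x66
clock 2: out=0, reg = 0x33
clock 3: out=1, reg = 0x99
clock 4: out=1, reg = 0x4C
clock 5: out=0, reg = 0x26
clock 6: out=0, reg = 0x13
clock 7: out=1, reg = 0x09
clock 8: out=1, reg = 0x84
clock 9: out=0, reg = 0xC2
clock 10: out=0, reg = 0x61
clock 11: out=1, reg = 0x30
clock 12: out=0, reg = 0x98

0x98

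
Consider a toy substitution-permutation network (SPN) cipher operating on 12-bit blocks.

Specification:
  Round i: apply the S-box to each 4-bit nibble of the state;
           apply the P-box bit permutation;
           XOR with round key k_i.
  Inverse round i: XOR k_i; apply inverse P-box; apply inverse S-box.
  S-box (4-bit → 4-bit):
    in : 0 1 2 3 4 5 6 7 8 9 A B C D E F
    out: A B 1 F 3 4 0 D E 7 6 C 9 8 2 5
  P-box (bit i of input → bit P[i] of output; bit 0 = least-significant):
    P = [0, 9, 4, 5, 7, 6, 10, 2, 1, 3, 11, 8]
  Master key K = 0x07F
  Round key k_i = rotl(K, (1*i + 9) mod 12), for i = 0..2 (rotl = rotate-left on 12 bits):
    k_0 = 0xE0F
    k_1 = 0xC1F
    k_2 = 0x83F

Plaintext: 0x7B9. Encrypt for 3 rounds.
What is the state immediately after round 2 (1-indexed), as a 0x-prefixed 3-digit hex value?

s_0 = plaintext = 0x7B9
s_1 = Round(s_0, k_0) = 0x118
s_2 = Round(s_1, k_1) = 0xFE1
s_3 = Round(s_2, k_2) = 0x25C

0xFE1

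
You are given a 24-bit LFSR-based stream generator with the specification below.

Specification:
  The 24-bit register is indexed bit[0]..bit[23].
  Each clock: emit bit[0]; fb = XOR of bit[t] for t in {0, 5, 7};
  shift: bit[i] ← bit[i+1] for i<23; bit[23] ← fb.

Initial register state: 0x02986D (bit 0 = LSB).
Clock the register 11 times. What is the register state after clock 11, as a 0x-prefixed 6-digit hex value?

0x33C053

reg_0 = 0x02986D
clock 1: out=1, reg = 0x014C36
clock 2: out=0, reg = 0x80A61B
clock 3: out=1, reg = 0xC0530D
clock 4: out=1, reg = 0xE02986
clock 5: out=0, reg = 0xF014C3
clock 6: out=1, reg = 0x780A61
clock 7: out=1, reg = 0x3C0530
clock 8: out=0, reg = 0x9E0298
clock 9: out=0, reg = 0xCF014C
clock 10: out=0, reg = 0x6780A6
clock 11: out=0, reg = 0x33C053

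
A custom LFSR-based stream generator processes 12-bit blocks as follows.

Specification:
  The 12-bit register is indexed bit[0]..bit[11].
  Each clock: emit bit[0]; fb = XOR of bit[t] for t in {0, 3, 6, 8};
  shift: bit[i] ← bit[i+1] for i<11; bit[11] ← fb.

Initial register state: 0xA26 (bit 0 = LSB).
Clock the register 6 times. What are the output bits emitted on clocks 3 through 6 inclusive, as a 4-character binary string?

1001

reg_0 = 0xA26
clock 1: out=0, reg = 0x513
clock 2: out=1, reg = 0x289
clock 3: out=1, reg = 0x144
clock 4: out=0, reg = 0x0A2
clock 5: out=0, reg = 0x051
clock 6: out=1, reg = 0x028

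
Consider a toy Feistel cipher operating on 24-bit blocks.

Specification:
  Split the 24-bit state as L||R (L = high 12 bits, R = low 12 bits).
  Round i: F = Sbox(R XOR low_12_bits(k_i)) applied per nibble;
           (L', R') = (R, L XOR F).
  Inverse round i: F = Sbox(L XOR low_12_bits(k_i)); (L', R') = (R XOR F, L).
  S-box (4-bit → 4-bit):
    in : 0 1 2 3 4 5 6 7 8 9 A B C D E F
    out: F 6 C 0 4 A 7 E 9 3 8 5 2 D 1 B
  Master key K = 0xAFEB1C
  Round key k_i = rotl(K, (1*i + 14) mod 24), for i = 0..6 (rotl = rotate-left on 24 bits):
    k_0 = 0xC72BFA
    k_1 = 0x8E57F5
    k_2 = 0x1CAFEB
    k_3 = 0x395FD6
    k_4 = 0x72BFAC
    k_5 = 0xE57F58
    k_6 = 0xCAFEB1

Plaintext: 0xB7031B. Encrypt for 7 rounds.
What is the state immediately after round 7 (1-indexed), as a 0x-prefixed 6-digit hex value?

s_0 = plaintext = 0xB7031B
s_1 = Round(s_0, k_0) = 0x31B266
s_2 = Round(s_1, k_1) = 0x26692B
s_3 = Round(s_2, k_2) = 0x92B549
s_4 = Round(s_3, k_3) = 0x549110
s_5 = Round(s_4, k_4) = 0x11041B
s_6 = Round(s_5, k_5) = 0x41B450
s_7 = Round(s_6, k_6) = 0x450C0D

0x450C0D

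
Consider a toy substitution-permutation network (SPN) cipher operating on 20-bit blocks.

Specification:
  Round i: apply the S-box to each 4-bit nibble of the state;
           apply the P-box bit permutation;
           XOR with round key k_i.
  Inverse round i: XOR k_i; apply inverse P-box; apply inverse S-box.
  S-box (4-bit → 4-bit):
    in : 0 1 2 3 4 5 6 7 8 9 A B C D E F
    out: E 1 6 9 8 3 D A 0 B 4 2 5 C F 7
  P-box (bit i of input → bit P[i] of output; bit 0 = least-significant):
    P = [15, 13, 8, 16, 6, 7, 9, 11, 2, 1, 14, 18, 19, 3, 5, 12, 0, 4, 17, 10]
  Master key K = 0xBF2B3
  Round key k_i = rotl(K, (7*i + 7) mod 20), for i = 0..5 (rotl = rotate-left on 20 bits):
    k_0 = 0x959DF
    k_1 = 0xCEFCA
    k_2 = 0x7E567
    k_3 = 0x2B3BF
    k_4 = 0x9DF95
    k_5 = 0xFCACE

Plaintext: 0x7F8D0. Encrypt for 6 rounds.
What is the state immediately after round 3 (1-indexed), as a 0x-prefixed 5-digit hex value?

s_0 = plaintext = 0x7F8D0
s_1 = Round(s_0, k_0) = 0x076E7
s_2 = Round(s_1, k_1) = 0xB9116
s_3 = Round(s_2, k_2) = 0xE743B
s_4 = Round(s_3, k_3) = 0x48FE6
s_5 = Round(s_4, k_4) = 0x81053
s_6 = Round(s_5, k_5) = 0x20A0C

0xE743B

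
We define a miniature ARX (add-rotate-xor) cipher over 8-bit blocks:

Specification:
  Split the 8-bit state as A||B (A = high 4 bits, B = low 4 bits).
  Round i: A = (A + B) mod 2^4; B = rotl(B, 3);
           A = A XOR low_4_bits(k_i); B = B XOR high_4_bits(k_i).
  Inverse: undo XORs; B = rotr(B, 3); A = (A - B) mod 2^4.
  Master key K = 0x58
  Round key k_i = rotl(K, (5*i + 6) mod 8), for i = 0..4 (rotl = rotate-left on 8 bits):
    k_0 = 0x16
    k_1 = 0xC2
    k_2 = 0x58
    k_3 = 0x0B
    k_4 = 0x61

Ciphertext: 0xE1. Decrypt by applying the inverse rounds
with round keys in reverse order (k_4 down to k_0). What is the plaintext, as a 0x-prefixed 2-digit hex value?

s_0 = ciphertext = 0xE1
s_1 = InvRound(s_0, k_4) = 0x1E
s_2 = InvRound(s_1, k_3) = 0xDD
s_3 = InvRound(s_2, k_2) = 0x41
s_4 = InvRound(s_3, k_1) = 0xBB
s_5 = InvRound(s_4, k_0) = 0x85

0x85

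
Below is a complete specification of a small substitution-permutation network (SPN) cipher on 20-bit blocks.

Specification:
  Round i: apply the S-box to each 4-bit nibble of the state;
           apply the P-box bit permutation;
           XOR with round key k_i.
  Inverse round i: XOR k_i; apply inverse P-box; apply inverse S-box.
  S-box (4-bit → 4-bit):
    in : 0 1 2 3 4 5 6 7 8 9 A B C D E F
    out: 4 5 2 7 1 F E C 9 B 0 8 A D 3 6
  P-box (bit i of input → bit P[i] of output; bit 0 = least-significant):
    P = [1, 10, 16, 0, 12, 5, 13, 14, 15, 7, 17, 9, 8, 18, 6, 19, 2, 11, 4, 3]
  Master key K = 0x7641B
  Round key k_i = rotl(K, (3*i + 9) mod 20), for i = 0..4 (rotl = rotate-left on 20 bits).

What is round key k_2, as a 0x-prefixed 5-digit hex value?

K = 0x7641B
k_0 = rotl(K, (3*0+9) mod 20) = rotl(K, 9) = 0x836EC
k_1 = rotl(K, (3*1+9) mod 20) = rotl(K, 12) = 0x1B764
k_2 = rotl(K, (3*2+9) mod 20) = rotl(K, 15) = 0xDBB20

0xDBB20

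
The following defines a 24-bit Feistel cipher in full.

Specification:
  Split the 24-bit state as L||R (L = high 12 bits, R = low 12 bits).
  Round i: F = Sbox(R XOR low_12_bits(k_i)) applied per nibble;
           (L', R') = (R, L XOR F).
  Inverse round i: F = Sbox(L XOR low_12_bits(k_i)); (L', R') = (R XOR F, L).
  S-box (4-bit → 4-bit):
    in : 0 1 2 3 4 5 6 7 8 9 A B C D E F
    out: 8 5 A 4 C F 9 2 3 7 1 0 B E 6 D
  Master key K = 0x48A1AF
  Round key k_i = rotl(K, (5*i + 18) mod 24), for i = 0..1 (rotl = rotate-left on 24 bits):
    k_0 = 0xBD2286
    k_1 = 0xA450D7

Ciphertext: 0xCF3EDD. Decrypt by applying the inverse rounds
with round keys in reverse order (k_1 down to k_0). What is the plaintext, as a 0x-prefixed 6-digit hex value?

0xE21571

s_0 = ciphertext = 0xCF3EDD
s_1 = InvRound(s_0, k_1) = 0x571CF3
s_2 = InvRound(s_1, k_0) = 0xE21571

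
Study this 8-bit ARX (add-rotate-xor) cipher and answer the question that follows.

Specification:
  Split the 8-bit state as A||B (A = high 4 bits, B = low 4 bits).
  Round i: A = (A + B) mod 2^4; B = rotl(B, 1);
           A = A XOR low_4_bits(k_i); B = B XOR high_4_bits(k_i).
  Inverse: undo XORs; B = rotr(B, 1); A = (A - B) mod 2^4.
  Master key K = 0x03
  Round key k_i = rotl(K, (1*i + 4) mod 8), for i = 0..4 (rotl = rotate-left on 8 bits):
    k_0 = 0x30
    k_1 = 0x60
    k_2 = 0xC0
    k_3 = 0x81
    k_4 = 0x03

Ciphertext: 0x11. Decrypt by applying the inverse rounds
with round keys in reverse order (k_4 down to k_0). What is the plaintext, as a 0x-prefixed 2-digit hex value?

s_0 = ciphertext = 0x11
s_1 = InvRound(s_0, k_4) = 0xA8
s_2 = InvRound(s_1, k_3) = 0xB0
s_3 = InvRound(s_2, k_2) = 0x56
s_4 = InvRound(s_3, k_1) = 0x50
s_5 = InvRound(s_4, k_0) = 0xC9

0xC9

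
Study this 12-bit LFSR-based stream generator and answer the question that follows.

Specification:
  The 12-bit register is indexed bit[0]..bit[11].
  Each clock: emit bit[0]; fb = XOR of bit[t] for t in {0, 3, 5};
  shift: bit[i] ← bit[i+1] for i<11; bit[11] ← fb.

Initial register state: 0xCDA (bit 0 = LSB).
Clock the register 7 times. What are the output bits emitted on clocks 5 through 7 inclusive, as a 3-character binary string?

101

reg_0 = 0xCDA
clock 1: out=0, reg = 0xE6D
clock 2: out=1, reg = 0xF36
clock 3: out=0, reg = 0xF9B
clock 4: out=1, reg = 0x7CD
clock 5: out=1, reg = 0x3E6
clock 6: out=0, reg = 0x9F3
clock 7: out=1, reg = 0x4F9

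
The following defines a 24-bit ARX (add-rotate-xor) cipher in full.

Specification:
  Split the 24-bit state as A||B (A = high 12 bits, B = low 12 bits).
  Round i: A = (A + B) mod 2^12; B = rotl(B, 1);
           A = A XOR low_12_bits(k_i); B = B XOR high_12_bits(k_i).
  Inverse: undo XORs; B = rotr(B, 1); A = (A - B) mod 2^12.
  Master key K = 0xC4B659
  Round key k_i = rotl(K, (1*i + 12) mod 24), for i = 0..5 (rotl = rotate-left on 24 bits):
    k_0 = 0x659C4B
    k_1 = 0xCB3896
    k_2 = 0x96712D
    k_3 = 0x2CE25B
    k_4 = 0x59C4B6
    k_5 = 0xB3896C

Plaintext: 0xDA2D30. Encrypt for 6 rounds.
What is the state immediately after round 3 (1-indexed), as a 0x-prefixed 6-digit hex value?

0xE240E3

s_0 = plaintext = 0xDA2D30
s_1 = Round(s_0, k_0) = 0x699C38
s_2 = Round(s_1, k_1) = 0xA474C2
s_3 = Round(s_2, k_2) = 0xE240E3
s_4 = Round(s_3, k_3) = 0xD5C308
s_5 = Round(s_4, k_4) = 0x4D238C
s_6 = Round(s_5, k_5) = 0x132C20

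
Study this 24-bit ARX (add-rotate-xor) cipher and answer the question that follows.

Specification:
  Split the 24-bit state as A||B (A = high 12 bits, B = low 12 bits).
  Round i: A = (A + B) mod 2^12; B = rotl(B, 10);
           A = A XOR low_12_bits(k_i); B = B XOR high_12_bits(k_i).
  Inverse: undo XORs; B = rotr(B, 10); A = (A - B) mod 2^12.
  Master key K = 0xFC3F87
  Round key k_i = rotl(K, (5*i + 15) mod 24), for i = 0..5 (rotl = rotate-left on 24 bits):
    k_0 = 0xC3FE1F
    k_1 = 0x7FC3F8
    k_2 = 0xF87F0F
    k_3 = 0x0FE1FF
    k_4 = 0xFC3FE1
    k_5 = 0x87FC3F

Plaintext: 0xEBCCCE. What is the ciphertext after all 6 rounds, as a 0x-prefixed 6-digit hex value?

0xE26B88

s_0 = plaintext = 0xEBCCCE
s_1 = Round(s_0, k_0) = 0x59570C
s_2 = Round(s_1, k_1) = 0xF5963F
s_3 = Round(s_2, k_2) = 0xA97208
s_4 = Round(s_3, k_3) = 0xD6007C
s_5 = Round(s_4, k_4) = 0x23DFDC
s_6 = Round(s_5, k_5) = 0xE26B88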